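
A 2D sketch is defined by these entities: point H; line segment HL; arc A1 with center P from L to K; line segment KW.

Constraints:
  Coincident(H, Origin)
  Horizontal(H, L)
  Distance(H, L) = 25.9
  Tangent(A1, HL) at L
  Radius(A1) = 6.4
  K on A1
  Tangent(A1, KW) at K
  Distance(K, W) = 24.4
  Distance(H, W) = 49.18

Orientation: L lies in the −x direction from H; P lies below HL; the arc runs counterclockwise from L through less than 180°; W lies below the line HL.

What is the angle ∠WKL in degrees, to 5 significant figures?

147.06°

Checks: |PK| = 6.400 ✓; ∠(PK, KW) = 90.00° ✓; |KW| = 24.40 ✓; |HW| = 49.18 ✓.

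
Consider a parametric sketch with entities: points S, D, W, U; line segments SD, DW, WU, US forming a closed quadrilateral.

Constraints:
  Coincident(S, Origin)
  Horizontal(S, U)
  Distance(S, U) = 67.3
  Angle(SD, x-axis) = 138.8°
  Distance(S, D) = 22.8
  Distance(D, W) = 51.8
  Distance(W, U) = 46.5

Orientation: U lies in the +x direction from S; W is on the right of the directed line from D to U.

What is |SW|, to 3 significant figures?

29.1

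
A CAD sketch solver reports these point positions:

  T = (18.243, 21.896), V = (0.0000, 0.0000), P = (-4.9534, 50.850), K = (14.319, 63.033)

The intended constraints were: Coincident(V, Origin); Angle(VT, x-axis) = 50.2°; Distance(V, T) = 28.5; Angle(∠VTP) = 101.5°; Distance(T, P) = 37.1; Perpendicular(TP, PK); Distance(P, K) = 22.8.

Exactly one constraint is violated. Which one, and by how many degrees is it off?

Perpendicular(TP, PK) — off by 6.40°.

V = (0.00, 0.00) ✓; VT at 50.20° ✓; |VT| = 28.50 ✓; ∠VTP = 101.5° ✓; |TP| = 37.10 ✓; ∠(TP, PK) = 96.40° ✗; |PK| = 22.80 ✓.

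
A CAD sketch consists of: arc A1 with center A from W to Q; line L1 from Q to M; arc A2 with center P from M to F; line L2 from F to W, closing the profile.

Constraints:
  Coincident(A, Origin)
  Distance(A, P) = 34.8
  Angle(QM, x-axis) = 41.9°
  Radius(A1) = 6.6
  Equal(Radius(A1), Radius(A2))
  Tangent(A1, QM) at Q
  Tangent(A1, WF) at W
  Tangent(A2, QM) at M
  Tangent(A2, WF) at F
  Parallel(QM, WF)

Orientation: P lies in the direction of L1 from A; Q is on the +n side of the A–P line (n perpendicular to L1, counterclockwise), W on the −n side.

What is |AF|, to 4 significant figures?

35.42

Tangency of A1 to both parallel lines with radius 6.6 puts Q and W at A ± 6.6·n: Q = (-4.408, 4.912), W = (4.408, -4.912). Equal radii place M and F the same way about P: M = P + 6.6·n = (21.49, 28.15), F = P − 6.6·n = (30.31, 18.33). Then |AF| = |F − A| = 35.42.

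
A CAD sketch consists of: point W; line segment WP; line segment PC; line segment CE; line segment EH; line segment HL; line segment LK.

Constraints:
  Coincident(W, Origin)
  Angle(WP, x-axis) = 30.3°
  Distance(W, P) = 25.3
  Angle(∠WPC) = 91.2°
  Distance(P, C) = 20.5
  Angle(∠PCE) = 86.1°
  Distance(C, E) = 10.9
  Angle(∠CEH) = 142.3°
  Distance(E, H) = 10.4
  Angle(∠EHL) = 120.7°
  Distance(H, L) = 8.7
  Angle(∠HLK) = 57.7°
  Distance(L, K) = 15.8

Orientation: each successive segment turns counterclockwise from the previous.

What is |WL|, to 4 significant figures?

9.598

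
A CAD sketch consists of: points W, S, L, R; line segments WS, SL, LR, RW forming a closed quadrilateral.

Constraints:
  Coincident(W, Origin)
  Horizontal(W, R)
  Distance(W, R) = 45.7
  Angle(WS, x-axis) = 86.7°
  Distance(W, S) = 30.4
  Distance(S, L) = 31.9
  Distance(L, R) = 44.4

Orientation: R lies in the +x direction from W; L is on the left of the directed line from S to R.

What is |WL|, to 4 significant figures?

52.49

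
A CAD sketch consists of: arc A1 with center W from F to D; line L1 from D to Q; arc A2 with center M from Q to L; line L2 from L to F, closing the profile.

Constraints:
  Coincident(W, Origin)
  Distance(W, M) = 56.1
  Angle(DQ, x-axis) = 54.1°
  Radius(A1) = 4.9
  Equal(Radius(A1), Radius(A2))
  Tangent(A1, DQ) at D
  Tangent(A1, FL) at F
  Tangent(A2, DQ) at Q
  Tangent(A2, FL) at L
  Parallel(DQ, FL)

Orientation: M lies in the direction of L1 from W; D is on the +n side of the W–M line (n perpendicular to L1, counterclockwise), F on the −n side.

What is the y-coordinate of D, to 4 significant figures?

2.873

The slot axis is L1's direction at 54.1°, so u = (cos 54.1°, sin 54.1°) = (0.5864, 0.8100) and n = (−sin 54.1°, cos 54.1°) = (-0.8100, 0.5864). W is at the origin and M lies 56.1 along u from W, so M = 56.1·u = (32.90, 45.44). Tangency of A1 to both parallel lines with radius 4.9 puts D and F at W ± 4.9·n: D = (-3.969, 2.873), F = (3.969, -2.873). So D.y = 2.873.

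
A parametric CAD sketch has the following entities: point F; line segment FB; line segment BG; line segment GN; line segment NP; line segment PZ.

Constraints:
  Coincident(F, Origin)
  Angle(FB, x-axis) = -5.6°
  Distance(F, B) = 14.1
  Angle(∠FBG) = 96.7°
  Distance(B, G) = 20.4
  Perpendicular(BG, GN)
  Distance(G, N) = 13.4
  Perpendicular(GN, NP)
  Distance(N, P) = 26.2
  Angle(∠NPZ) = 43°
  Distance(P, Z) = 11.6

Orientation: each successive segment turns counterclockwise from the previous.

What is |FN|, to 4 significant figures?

22.05

∠FBG = 96.7° gives BG at 77.70° from the x-axis; with |BG| = 20.4, G = (18.38, 18.56). BG ⟂ GN, so GN runs at 167.7°; with |GN| = 13.4, N = (5.286, 21.41). Then |FN| = |N − F| = 22.05.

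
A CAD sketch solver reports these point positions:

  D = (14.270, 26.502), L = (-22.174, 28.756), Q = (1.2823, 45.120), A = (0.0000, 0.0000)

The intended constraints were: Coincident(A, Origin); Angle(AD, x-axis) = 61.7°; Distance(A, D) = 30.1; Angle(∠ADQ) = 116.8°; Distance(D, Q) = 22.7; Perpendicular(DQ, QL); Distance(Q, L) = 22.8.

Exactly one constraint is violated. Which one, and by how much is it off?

Distance(Q, L) = 22.8 — off by 5.80.

A = (0.00, 0.00) ✓; AD at 61.70° ✓; |AD| = 30.10 ✓; ∠ADQ = 116.8° ✓; |DQ| = 22.70 ✓; ∠(DQ, QL) = 90.00° ✓; |QL| = 28.60 ✗.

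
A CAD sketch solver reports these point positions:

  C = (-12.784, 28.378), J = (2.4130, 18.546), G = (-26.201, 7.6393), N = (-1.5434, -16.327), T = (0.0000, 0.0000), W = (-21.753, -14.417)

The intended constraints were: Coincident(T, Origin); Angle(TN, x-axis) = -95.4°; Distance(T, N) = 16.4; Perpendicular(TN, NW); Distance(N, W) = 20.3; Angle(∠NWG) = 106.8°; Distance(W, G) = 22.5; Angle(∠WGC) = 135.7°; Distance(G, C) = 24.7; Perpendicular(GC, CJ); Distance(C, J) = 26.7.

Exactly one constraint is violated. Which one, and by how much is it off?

Distance(C, J) = 26.7 — off by 8.60.

T = (0.00, 0.00) ✓; TN at -95.40° ✓; |TN| = 16.40 ✓; ∠(TN, NW) = 90.00° ✓; |NW| = 20.30 ✓; ∠NWG = 106.8° ✓; |WG| = 22.50 ✓; ∠WGC = 135.7° ✓; |GC| = 24.70 ✓; ∠(GC, CJ) = 90.00° ✓; |CJ| = 18.10 ✗.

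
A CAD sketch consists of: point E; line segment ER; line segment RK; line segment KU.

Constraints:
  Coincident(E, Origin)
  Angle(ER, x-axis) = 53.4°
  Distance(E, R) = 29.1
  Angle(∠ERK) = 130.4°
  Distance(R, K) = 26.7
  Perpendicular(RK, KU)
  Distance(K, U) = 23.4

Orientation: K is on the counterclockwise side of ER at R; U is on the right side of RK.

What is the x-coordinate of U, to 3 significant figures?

34.1

E is at the origin; ER runs at 53.4° with length 29.1, so R = 29.1·(cos 53.4°, sin 53.4°) = (17.4, 23.4). ∠ERK = 130.4°, so RK runs at 53.4° + (180° − 130.4°) = 103° from the x-axis; with |RK| = 26.7, K = R + 26.7·(cos 103°, sin 103°) = (11.3, 49.4). The perpendicularity gives KU at right angles to RK; with |KU| = 23.4 on the right of RK, U = K + 23.4·(0.974, 0.225) = (34.1, 54.6). So U.x = 34.1.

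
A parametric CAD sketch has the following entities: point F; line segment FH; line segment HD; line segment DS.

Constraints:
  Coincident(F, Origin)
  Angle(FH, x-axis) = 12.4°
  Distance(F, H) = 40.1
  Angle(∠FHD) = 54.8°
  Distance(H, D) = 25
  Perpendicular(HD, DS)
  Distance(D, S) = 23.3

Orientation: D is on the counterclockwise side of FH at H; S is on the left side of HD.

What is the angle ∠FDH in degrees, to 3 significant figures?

86.7°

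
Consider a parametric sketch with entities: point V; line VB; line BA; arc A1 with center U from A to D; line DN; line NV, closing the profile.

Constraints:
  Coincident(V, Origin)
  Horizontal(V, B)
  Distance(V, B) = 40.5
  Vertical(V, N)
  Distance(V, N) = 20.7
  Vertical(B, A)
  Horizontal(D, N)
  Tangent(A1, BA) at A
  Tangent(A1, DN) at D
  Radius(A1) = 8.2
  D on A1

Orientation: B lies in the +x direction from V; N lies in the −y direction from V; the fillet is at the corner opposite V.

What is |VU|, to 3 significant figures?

34.6

V is at the origin; V and B share the same y with |VB| = 40.5 and B on the +x side, so B = (40.5, 0.00). VN is vertical with |VN| = 20.7 and N on the −y side, so N = (0.00, -20.7). The virtual corner opposite V is at (40.5, -20.7). Since A1 is tangent to BA there, UA ⟂ BA and since A1 is tangent to DN there, UD ⟂ DN, with radius 8.2, so the center U sits 8.2 in from both sides at U = (32.3, -12.5). Then |VU| = |U − V| = 34.6.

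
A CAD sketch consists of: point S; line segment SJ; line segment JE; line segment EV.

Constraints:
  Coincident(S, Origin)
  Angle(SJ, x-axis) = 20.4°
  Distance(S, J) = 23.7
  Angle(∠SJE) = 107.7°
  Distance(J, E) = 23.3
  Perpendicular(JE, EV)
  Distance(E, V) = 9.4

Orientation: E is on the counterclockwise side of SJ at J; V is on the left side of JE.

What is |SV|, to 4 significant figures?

33.23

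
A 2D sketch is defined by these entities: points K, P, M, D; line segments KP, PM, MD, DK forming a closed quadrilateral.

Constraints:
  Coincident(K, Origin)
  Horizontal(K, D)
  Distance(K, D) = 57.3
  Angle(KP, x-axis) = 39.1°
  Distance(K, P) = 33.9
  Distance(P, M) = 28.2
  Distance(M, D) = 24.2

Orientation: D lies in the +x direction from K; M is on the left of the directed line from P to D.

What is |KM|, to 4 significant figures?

59.45

K is at the origin; K and D share the same y with |KD| = 57.3 and D in +x, so D = (57.3, 0). KP runs at 39.1° with |KP| = 33.9, so P = (26.31, 21.38). M is determined by |PM| = 28.2 and |MD| = 24.2 together: it lies at the intersection of circle(P, 28.2) and circle(D, 24.2). With |PD| = 37.65, the foot of the radical line on PD is 21.61 from P and the perpendicular offset is √(28.2² − 21.61²) = 18.12. Taking the left-of-PD solution: M = (54.38, 24.02).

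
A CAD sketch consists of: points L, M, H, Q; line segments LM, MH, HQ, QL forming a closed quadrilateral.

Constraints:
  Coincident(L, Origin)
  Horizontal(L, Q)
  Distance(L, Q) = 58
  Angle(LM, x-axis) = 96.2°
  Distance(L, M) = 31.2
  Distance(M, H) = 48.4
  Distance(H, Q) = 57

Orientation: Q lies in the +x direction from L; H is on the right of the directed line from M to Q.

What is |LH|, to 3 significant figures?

17.3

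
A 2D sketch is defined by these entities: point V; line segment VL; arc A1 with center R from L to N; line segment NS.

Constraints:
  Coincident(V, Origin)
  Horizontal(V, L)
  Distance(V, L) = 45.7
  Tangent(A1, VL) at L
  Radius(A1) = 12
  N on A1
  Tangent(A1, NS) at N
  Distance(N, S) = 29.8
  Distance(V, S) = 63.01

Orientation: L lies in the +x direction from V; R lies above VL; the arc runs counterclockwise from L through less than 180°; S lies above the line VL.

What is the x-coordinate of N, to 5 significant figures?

56.729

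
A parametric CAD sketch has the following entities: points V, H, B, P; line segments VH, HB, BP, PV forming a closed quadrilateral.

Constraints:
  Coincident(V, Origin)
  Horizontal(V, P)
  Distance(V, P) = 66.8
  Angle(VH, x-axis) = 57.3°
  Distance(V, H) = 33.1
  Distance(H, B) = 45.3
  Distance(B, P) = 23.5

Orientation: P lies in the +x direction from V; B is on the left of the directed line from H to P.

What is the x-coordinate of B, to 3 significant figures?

62.9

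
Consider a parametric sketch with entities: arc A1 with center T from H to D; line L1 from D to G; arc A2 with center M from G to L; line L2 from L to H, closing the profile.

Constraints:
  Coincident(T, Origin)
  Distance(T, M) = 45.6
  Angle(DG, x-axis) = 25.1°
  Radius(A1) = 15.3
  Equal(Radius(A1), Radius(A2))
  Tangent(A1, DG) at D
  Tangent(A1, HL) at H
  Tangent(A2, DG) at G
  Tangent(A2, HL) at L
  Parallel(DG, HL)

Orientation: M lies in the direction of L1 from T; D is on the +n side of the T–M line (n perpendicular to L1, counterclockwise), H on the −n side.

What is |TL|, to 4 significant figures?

48.10

The slot axis is L1's direction at 25.1°, so u = (cos 25.1°, sin 25.1°) = (0.9056, 0.4242) and n = (−sin 25.1°, cos 25.1°) = (-0.4242, 0.9056). T is at the origin and M lies 45.6 along u from T, so M = 45.6·u = (41.29, 19.34). Tangency of A1 to both parallel lines with radius 15.3 puts D and H at T ± 15.3·n: D = (-6.490, 13.86), H = (6.490, -13.86). Equal radii place G and L the same way about M: G = M + 15.3·n = (34.80, 33.20), L = M − 15.3·n = (47.78, 5.488). Then |TL| = |L − T| = 48.10.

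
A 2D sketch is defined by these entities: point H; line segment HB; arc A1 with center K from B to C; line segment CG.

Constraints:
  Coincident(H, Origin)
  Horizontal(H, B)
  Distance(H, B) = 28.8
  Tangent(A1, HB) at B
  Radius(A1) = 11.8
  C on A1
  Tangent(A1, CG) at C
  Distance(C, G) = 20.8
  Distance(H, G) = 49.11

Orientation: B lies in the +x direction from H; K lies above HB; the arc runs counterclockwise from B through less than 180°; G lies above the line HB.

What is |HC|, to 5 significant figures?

42.873

Checks: H = (0.00, 0.00) ✓; |KC| = 11.80 ✓; ∠(KC, CG) = 90.00° ✓; |CG| = 20.80 ✓; |HG| = 49.11 ✓.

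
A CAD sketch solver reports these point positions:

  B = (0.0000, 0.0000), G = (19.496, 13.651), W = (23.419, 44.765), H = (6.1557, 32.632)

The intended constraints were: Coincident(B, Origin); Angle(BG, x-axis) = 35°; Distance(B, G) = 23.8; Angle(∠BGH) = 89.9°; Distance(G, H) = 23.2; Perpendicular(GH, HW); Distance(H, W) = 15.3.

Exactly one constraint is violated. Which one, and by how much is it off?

Distance(H, W) = 15.3 — off by 5.80.

B = (0.00, 0.00) ✓; BG at 35.00° ✓; |BG| = 23.80 ✓; ∠BGH = 89.90° ✓; |GH| = 23.20 ✓; ∠(GH, HW) = 90.00° ✓; |HW| = 21.10 ✗.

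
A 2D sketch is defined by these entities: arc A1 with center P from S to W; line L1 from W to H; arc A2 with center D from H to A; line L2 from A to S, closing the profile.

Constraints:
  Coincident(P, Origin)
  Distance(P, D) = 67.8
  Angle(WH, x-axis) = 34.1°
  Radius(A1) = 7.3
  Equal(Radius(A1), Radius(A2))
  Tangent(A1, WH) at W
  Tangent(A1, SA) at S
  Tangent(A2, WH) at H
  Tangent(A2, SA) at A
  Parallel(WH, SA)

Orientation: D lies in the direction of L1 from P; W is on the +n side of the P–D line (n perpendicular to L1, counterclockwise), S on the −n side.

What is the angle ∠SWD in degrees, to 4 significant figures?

83.85°

P is at the origin and D lies 67.8 along u from P, so D = 67.8·u = (56.14, 38.01). Tangency of A1 to both parallel lines with radius 7.3 puts W and S at P ± 7.3·n: W = (-4.093, 6.045), S = (4.093, -6.045). Then cos ∠SWD = WS·WD / (|WS||WD|), giving 83.85°.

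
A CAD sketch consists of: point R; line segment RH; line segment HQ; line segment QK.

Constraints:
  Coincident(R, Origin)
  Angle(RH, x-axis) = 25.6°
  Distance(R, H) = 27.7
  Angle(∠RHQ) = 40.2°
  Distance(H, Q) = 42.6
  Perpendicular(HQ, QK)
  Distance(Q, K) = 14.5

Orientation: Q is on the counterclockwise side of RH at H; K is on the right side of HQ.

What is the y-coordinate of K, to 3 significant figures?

36.7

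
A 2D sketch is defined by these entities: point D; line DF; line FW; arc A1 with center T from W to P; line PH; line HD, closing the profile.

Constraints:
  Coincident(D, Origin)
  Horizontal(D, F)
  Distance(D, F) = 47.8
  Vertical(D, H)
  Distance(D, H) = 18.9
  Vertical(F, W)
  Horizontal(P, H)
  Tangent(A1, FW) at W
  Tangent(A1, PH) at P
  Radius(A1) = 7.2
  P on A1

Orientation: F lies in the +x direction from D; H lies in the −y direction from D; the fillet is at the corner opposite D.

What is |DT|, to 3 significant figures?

42.3

DH is vertical with |DH| = 18.9 and H on the −y side, so H = (0.00, -18.9). The virtual corner opposite D is at (47.8, -18.9). The tangent condition forces TW to be normal to FW and the tangent condition forces TP to be normal to PH, with radius 7.2, so the center T sits 7.2 in from both sides at T = (40.6, -11.7). Then |DT| = |T − D| = 42.3.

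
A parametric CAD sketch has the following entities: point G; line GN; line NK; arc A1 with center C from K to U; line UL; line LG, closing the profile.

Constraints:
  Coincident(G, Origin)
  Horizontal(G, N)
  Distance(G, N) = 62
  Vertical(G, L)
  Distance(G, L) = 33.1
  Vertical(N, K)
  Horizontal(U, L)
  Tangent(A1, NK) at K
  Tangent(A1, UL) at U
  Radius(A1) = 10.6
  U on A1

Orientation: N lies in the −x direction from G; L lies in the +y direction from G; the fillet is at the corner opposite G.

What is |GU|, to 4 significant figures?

61.14

G is at the origin; G and N share the same y with |GN| = 62.0 and N on the −x side, so N = (-62.00, 0.000). GL is vertical with |GL| = 33.1 and L on the +y side, so L = (0.000, 33.10). The virtual corner opposite G is at (-62.00, 33.10). Since A1 is tangent to NK there, CK ⟂ NK and since A1 is tangent to UL there, CU ⟂ UL, with radius 10.6, so the center C sits 10.6 in from both sides at C = (-51.40, 22.50). That places the tangent points at K = (-62.00, 22.50) on NK and U = (-51.40, 33.10) on UL. Then |GU| = |U − G| = 61.14.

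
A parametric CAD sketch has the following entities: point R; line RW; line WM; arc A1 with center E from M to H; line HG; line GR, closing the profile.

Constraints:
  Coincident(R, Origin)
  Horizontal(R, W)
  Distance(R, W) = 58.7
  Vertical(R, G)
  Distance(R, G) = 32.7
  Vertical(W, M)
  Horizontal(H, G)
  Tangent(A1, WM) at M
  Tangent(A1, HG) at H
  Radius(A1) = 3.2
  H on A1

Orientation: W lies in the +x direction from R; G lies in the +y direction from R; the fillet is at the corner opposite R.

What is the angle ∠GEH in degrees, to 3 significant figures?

86.7°

R is at the origin; R and W share the same y with |RW| = 58.7 and W on the +x side, so W = (58.7, 0.00). R and G share the same x with |RG| = 32.7 and G on the +y side, so G = (0.00, 32.7). The virtual corner opposite R is at (58.7, 32.7). The tangent condition forces EM to be normal to WM and since A1 is tangent to HG there, EH ⟂ HG, with radius 3.2, so the center E sits 3.2 in from both sides at E = (55.5, 29.5). That places the tangent points at M = (58.7, 29.5) on WM and H = (55.5, 32.7) on HG. Then cos ∠GEH = EG·EH / (|EG||EH|), giving 86.7°.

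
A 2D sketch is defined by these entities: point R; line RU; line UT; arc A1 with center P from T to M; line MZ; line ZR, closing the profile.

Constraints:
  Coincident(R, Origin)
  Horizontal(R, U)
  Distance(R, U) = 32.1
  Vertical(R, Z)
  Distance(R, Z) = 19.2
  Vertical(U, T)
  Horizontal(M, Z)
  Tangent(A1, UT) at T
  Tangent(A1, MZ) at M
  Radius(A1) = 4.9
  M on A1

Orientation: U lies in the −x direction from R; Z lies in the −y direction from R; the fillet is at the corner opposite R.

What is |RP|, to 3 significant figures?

30.7

RZ is vertical with |RZ| = 19.2 and Z on the −y side, so Z = (0.00, -19.2). The virtual corner opposite R is at (-32.1, -19.2). Since A1 is tangent to UT there, PT ⟂ UT and A1 meets MZ tangentially, so PM is at right angles to MZ, with radius 4.9, so the center P sits 4.9 in from both sides at P = (-27.2, -14.3). Then |RP| = |P − R| = 30.7.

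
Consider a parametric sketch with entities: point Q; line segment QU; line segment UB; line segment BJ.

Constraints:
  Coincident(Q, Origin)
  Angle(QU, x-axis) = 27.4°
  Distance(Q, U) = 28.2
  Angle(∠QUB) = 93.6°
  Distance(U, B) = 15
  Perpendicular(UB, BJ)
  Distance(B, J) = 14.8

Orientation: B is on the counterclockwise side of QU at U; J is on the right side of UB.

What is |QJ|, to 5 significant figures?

46.103

Q is at the origin; QU runs at 27.4° with length 28.2, so U = 28.2·(cos 27.4°, sin 27.4°) = (25.036, 12.978). ∠QUB = 93.6°, so UB runs at 27.4° + (180° − 93.6°) = 113.80° from the x-axis; with |UB| = 15.0, B = U + 15.0·(cos 113.80°, sin 113.80°) = (18.983, 26.702). UB ⟂ BJ; with |BJ| = 14.8 on the right of UB, J = B + 14.8·(0.91496, 0.40355) = (32.525, 32.674). Then |QJ| = |J − Q| = 46.103.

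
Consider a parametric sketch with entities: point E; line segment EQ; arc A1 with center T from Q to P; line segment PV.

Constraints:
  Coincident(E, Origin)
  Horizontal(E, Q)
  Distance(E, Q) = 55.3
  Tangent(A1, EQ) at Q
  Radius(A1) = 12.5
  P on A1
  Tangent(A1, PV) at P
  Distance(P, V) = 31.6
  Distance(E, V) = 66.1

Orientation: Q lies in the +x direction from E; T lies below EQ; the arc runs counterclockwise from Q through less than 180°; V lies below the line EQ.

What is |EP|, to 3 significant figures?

45.3

E is at the origin; EQ is horizontal with |EQ| = 55.3 and Q on the +x side, so Q = (55.3, 0.00). The tangent condition forces TQ to be normal to EQ, so T = Q + (0, -12.5) = (55.3, -12.5). Since TP ⟂ PV (tangency), |TV| = √(12.5² + 31.6²) = 34.0 regardless of where P sits on A1. So V lies on both circle(E, 66.1) and circle(T, 34.0); the below-EQ intersection is V = (47.8, -45.6). P is the foot of the tangent from V: P = (42.9, -14.4).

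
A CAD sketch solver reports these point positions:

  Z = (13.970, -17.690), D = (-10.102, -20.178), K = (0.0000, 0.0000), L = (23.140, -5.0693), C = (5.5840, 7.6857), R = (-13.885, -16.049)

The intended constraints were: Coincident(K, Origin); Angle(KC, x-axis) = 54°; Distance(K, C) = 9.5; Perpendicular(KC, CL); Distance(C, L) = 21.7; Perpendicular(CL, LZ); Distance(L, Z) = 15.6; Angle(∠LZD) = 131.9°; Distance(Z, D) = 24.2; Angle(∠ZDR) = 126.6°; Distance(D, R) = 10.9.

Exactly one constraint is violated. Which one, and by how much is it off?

Distance(D, R) = 10.9 — off by 5.30.

K = (0.00, 0.00) ✓; KC at 54.00° ✓; |KC| = 9.500 ✓; ∠(KC, CL) = 90.00° ✓; |CL| = 21.70 ✓; ∠(CL, LZ) = 90.00° ✓; |LZ| = 15.60 ✓; ∠LZD = 131.9° ✓; |ZD| = 24.20 ✓; ∠ZDR = 126.6° ✓; |DR| = 5.600 ✗.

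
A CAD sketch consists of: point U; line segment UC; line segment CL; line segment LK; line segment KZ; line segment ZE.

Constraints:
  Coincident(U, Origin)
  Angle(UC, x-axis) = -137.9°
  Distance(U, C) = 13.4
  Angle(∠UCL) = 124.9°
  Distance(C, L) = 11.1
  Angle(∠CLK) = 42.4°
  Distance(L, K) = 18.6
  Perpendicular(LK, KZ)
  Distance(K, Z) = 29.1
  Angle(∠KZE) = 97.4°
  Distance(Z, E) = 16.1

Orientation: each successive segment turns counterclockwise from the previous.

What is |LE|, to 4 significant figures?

31.28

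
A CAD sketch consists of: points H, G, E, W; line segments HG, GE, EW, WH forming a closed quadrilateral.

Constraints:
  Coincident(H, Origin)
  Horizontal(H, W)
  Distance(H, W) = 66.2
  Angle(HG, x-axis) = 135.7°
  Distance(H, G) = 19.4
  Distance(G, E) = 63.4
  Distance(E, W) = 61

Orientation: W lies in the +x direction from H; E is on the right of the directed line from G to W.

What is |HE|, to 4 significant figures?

44.74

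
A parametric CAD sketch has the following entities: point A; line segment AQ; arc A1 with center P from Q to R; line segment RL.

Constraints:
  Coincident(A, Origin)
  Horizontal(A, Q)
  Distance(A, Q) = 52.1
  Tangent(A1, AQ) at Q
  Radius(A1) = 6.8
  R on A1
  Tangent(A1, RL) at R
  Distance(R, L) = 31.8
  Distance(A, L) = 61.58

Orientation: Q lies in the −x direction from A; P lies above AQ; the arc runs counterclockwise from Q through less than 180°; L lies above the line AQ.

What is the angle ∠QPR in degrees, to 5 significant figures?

94.198°

Checks: |PQ| = 6.800 ✓; |PR| = 6.800 ✓; ∠(PR, RL) = 90.00° ✓; |RL| = 31.80 ✓; |AL| = 61.58 ✓.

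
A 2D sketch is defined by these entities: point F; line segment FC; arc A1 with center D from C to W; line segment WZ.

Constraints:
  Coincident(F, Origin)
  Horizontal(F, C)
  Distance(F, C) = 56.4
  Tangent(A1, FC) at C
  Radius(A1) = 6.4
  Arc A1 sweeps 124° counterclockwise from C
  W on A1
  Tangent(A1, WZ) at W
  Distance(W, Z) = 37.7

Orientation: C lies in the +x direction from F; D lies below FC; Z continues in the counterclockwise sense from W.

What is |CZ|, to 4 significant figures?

44.15

F is at the origin; FC is horizontal with |FC| = 56.4 and C on the +x side, so C = (56.40, 0.000). A1 meets FC tangentially, so DC is at right angles to FC, so D = C + (0, -6.4) = (56.40, -6.400). On A1, C sits at bearing 90° from D; a 124° counterclockwise sweep puts W at bearing 214°, so W = D + 6.4·(cos 214°, sin 214°) = (51.09, -9.979). A1 meets WZ tangentially, so DW is at right angles to WZ, so WZ runs along (−sin 214°, cos 214°); with |WZ| = 37.7, Z = (72.18, -41.23). Then |CZ| = |Z − C| = 44.15.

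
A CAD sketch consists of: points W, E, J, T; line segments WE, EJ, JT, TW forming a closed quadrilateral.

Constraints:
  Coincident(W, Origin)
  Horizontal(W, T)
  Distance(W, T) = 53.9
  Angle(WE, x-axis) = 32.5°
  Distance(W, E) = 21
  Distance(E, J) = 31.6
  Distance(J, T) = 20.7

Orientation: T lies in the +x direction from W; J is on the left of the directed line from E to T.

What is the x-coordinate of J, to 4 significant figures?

48.12

W is at the origin; WT is horizontal with |WT| = 53.9 and T in +x, so T = (53.9, 0). WE runs at 32.5° with |WE| = 21.0, so E = (17.71, 11.28). J is determined by |EJ| = 31.6 and |JT| = 20.7 together: it lies at the intersection of circle(E, 31.6) and circle(T, 20.7). With |ET| = 37.91, the foot of the radical line on ET is 26.47 from E and the perpendicular offset is √(31.6² − 26.47²) = 17.26. Taking the left-of-ET solution: J = (48.12, 19.88).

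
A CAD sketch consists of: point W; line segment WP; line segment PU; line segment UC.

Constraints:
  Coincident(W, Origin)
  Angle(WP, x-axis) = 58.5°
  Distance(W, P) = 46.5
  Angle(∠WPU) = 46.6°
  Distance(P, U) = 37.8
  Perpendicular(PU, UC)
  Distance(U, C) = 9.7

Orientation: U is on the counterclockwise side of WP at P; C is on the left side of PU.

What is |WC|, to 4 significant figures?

24.79

W is at the origin; WP runs at 58.5° with length 46.5, so P = 46.5·(cos 58.5°, sin 58.5°) = (24.30, 39.65). ∠WPU = 46.6°, so PU runs at 58.5° + (180° − 46.6°) = 191.9° from the x-axis; with |PU| = 37.8, U = P + 37.8·(cos 191.9°, sin 191.9°) = (-12.69, 31.85). PU is perpendicular to UC; with |UC| = 9.7 on the left of PU, C = U + 9.7·(0.2062, -0.9785) = (-10.69, 22.36). Then |WC| = |C − W| = 24.79.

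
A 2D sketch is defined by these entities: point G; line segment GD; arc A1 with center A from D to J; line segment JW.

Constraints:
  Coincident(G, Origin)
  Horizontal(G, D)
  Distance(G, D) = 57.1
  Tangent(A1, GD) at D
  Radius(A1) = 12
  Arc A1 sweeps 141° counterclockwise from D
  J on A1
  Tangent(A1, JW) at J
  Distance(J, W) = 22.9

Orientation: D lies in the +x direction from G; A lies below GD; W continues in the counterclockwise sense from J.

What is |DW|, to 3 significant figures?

37.2

On A1, D sits at bearing 90° from A; a 141° counterclockwise sweep puts J at bearing 231°, so J = A + 12.0·(cos 231°, sin 231°) = (49.5, -21.3). The tangent condition forces AJ to be normal to JW, so JW runs along (−sin 231°, cos 231°); with |JW| = 22.9, W = (67.3, -35.7). Then |DW| = |W − D| = 37.2.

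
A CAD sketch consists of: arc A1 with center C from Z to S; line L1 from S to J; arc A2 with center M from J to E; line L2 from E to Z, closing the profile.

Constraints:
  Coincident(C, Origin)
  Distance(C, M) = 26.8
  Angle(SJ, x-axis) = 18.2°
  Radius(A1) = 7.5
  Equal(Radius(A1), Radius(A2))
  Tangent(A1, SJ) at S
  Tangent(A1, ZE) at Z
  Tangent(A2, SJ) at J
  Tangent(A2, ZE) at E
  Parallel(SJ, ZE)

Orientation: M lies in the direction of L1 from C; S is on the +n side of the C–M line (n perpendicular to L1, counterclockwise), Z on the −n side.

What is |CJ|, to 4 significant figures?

27.83

The slot axis is L1's direction at 18.2°, so u = (cos 18.2°, sin 18.2°) = (0.9500, 0.3123) and n = (−sin 18.2°, cos 18.2°) = (-0.3123, 0.9500). C is at the origin and M lies 26.8 along u from C, so M = 26.8·u = (25.46, 8.371). Tangency of A1 to both parallel lines with radius 7.5 puts S and Z at C ± 7.5·n: S = (-2.343, 7.125), Z = (2.343, -7.125). Equal radii place J and E the same way about M: J = M + 7.5·n = (23.12, 15.50), E = M − 7.5·n = (27.80, 1.246). Then |CJ| = |J − C| = 27.83.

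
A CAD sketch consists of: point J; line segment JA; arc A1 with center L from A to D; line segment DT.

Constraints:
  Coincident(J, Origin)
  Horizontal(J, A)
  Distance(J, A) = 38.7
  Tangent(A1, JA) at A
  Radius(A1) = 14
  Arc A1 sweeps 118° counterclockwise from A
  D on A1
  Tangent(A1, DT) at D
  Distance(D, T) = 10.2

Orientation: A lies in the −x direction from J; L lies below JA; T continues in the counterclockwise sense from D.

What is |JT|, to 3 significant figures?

54.9

J is at the origin; JA is horizontal with |JA| = 38.7 and A on the −x side, so A = (-38.7, 0.00). Since A1 is tangent to JA there, LA ⟂ JA, so L = A + (0, -14) = (-38.7, -14.0). On A1, A sits at bearing 90° from L; a 118° counterclockwise sweep puts D at bearing 208°, so D = L + 14.0·(cos 208°, sin 208°) = (-51.1, -20.6). Since A1 is tangent to DT there, LD ⟂ DT, so DT runs along (−sin 208°, cos 208°); with |DT| = 10.2, T = (-46.3, -29.6). Then |JT| = |T − J| = 54.9.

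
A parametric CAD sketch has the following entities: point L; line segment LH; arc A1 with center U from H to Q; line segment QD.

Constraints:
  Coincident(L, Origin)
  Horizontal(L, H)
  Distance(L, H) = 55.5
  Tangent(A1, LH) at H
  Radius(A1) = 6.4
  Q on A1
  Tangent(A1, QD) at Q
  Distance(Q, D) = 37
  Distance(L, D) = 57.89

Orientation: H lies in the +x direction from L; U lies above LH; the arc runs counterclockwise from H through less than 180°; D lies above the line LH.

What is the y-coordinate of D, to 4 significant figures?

40.99

L is at the origin; LH is horizontal with |LH| = 55.5 and H on the +x side, so H = (55.50, 0.000). Since A1 is tangent to LH there, UH ⟂ LH, so U = H + (0, 6.4) = (55.50, 6.400). Since UQ ⟂ QD (tangency), |UD| = √(6.4² + 37.0²) = 37.55 regardless of where Q sits on A1. So D lies on both circle(L, 57.89) and circle(U, 37.55); the above-LH intersection is D = (40.88, 40.99). Q is the foot of the tangent from D: Q = (60.88, 9.860).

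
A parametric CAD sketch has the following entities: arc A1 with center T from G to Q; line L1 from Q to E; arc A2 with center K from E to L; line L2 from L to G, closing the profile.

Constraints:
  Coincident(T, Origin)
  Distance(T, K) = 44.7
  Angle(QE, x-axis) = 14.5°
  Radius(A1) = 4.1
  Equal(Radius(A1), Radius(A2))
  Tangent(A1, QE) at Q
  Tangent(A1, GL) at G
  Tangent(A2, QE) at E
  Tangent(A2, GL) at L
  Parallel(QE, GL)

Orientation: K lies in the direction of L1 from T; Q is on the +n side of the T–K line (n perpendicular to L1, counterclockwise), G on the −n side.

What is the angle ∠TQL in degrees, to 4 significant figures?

79.60°

The slot axis is L1's direction at 14.5°, so u = (cos 14.5°, sin 14.5°) = (0.9681, 0.2504) and n = (−sin 14.5°, cos 14.5°) = (-0.2504, 0.9681). T is at the origin and K lies 44.7 along u from T, so K = 44.7·u = (43.28, 11.19). Tangency of A1 to both parallel lines with radius 4.1 puts Q and G at T ± 4.1·n: Q = (-1.027, 3.969), G = (1.027, -3.969). Equal radii place E and L the same way about K: E = K + 4.1·n = (42.25, 15.16), L = K − 4.1·n = (44.30, 7.223). Then cos ∠TQL = QT·QL / (|QT||QL|), giving 79.60°.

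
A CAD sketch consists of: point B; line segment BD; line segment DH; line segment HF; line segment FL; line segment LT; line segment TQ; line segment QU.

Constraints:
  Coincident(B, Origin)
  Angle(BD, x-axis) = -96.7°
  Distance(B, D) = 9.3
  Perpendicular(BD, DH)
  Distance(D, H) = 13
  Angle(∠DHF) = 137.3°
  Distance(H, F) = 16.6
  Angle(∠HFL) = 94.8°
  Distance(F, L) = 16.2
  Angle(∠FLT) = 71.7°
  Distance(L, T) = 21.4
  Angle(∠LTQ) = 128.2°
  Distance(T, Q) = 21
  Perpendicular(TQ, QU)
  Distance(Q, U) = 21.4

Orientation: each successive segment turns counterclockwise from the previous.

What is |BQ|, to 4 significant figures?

25.03

B is at the origin; BD runs at -96.7° with length 9.3, so D = (-1.085, -9.236). BD ⟂ DH, so DH runs at -6.700°; with |DH| = 13.0, H = (11.83, -10.75). ∠DHF = 137.3° gives HF at 36.00° from the x-axis; with |HF| = 16.6, F = (25.26, -0.9960). ∠HFL = 94.8° gives FL at 121.2° from the x-axis; with |FL| = 16.2, L = (16.86, 12.86). ∠FLT = 71.7° gives LT at -130.5° from the x-axis; with |LT| = 21.4, T = (2.966, -3.412). ∠LTQ = 128.2° gives TQ at -78.70° from the x-axis; with |TQ| = 21.0, Q = (7.081, -24.00). Then |BQ| = |Q − B| = 25.03.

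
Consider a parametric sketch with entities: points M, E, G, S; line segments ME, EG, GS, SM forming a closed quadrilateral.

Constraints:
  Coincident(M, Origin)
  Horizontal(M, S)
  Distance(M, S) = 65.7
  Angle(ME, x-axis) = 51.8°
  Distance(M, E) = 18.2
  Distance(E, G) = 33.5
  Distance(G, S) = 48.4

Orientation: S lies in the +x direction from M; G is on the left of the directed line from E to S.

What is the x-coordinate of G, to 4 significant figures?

35.28

M is at the origin; MS is horizontal with |MS| = 65.7 and S in +x, so S = (65.7, 0). ME runs at 51.8° with |ME| = 18.2, so E = (11.26, 14.30). G is determined by |EG| = 33.5 and |GS| = 48.4 together: it lies at the intersection of circle(E, 33.5) and circle(S, 48.4). With |ES| = 56.29, the foot of the radical line on ES is 17.31 from E and the perpendicular offset is √(33.5² − 17.31²) = 28.68. Taking the left-of-ES solution: G = (35.28, 37.65).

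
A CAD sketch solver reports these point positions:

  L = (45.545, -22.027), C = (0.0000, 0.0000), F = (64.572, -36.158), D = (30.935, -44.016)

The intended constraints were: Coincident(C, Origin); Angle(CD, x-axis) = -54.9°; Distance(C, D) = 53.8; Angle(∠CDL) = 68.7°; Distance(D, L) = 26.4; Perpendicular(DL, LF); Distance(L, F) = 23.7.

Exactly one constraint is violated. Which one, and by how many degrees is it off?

Perpendicular(DL, LF) — off by 3.00°.

C = (0.00, 0.00) ✓; CD at -54.90° ✓; |CD| = 53.80 ✓; ∠CDL = 68.70° ✓; |DL| = 26.40 ✓; ∠(DL, LF) = 93.00° ✗; |LF| = 23.70 ✓.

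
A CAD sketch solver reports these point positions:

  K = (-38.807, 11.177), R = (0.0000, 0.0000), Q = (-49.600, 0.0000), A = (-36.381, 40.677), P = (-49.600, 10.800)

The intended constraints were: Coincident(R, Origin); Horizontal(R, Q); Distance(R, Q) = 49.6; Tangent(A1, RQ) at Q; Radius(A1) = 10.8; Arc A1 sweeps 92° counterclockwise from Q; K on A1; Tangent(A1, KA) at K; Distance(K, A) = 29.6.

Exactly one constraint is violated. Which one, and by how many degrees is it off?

Tangent(A1, KA) at K — off by 6.70°.

R = (0.00, 0.00) ✓; R.y = 0.00, Q.y = 0.00 ✓; |RQ| = 49.60 ✓; ∠(PQ, QR) = 90.00° ✓; |PQ| = 10.80 ✓; bearing(P→K) − bearing(P→Q) = 92.00° ✓; |PK| = 10.80 ✓; ∠(PK, KA) = 96.70° ✗; |KA| = 29.60 ✓.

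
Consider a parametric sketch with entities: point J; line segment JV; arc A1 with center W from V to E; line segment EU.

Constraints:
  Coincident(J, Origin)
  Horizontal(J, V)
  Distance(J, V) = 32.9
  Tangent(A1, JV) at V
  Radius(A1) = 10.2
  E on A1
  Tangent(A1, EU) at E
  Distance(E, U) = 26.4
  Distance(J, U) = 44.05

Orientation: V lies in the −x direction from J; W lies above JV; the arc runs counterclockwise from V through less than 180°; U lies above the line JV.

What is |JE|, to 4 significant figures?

25.08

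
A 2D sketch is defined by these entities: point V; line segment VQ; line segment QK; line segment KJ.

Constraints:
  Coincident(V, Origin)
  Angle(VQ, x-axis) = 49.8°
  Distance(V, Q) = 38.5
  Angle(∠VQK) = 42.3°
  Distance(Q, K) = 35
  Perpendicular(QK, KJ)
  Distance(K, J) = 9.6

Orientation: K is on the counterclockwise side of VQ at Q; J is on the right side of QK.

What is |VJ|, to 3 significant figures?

36.1

V is at the origin; VQ runs at 49.8° with length 38.5, so Q = 38.5·(cos 49.8°, sin 49.8°) = (24.9, 29.4). ∠VQK = 42.3°, so QK runs at 49.8° + (180° − 42.3°) = 188° from the x-axis; with |QK| = 35.0, K = Q + 35.0·(cos 188°, sin 188°) = (-9.85, 24.8). QK ⟂ KJ; with |KJ| = 9.6 on the right of QK, J = K + 9.6·(-0.131, 0.991) = (-11.1, 34.4). Then |VJ| = |J − V| = 36.1.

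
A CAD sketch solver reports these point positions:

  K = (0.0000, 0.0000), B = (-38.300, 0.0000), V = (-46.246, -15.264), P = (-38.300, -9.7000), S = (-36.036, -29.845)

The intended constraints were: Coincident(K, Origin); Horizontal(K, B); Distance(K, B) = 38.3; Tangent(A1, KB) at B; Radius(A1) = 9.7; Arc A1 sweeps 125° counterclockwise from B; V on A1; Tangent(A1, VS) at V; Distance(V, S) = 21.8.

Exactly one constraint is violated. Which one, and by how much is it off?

Distance(V, S) = 21.8 — off by 4.00.

K = (0.00, 0.00) ✓; K.y = 0.00, B.y = 0.00 ✓; |KB| = 38.30 ✓; ∠(PB, BK) = 90.00° ✓; |PB| = 9.700 ✓; bearing(P→V) − bearing(P→B) = 125.0° ✓; |PV| = 9.700 ✓; ∠(PV, VS) = 90.00° ✓; |VS| = 17.80 ✗.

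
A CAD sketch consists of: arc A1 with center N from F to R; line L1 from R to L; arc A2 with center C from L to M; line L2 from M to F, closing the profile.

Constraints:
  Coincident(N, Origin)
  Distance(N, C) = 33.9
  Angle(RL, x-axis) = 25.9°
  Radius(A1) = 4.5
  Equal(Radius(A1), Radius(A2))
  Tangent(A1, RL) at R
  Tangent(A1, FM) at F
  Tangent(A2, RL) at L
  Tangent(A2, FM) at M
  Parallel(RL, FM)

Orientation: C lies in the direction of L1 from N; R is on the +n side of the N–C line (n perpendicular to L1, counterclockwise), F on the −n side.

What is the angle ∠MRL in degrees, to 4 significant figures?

14.87°

Tangency of A1 to both parallel lines with radius 4.5 puts R and F at N ± 4.5·n: R = (-1.966, 4.048), F = (1.966, -4.048). Equal radii place L and M the same way about C: L = C + 4.5·n = (28.53, 18.86), M = C − 4.5·n = (32.46, 10.76). Then cos ∠MRL = RM·RL / (|RM||RL|), giving 14.87°.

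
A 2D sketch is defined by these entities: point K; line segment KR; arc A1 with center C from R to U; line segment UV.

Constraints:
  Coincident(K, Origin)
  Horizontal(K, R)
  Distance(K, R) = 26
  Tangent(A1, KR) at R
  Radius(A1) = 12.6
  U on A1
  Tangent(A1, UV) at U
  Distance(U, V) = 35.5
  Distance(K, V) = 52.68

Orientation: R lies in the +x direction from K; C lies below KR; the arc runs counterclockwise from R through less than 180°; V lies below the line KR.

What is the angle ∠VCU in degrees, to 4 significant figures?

70.46°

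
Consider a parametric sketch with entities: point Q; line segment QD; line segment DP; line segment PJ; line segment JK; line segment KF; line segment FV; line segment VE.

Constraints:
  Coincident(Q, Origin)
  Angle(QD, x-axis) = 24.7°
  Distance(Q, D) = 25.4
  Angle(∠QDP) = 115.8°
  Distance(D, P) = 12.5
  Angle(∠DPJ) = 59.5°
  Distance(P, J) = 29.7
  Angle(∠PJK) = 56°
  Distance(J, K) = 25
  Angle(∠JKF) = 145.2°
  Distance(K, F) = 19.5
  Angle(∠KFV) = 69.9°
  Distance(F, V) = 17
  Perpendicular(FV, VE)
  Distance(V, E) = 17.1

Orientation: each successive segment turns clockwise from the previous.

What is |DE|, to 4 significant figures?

7.972

Q is at the origin; QD runs at 24.7° with length 25.4, so D = (23.08, 10.61). ∠QDP = 115.8° gives DP at -39.50° from the x-axis; with |DP| = 12.5, P = (32.72, 2.663). ∠DPJ = 59.5° gives PJ at -160.0° from the x-axis; with |PJ| = 29.7, J = (4.813, -7.495). ∠PJK = 56.0° gives JK at 76.00° from the x-axis; with |JK| = 25.0, K = (10.86, 16.76). ∠JKF = 145.2° gives KF at 41.20° from the x-axis; with |KF| = 19.5, F = (25.53, 29.61). ∠KFV = 69.9° gives FV at -68.90° from the x-axis; with |FV| = 17.0, V = (31.65, 13.75). FV is perpendicular to VE, so VE runs at -158.9°; with |VE| = 17.1, E = (15.70, 7.591). Then |DE| = |E − D| = 7.972.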